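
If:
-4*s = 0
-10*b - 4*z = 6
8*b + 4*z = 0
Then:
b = -3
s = 0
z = 6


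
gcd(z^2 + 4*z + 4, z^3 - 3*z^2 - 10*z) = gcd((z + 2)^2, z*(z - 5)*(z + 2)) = z + 2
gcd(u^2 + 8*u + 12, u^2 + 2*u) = u + 2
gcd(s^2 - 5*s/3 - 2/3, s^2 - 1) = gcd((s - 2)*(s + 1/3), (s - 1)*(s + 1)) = 1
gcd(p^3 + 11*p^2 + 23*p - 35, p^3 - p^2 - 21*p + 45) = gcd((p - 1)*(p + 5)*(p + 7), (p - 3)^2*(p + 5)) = p + 5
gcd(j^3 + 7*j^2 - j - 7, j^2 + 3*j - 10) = 1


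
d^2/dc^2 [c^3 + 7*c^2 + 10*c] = 6*c + 14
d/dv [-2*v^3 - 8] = -6*v^2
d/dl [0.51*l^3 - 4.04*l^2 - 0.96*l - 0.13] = 1.53*l^2 - 8.08*l - 0.96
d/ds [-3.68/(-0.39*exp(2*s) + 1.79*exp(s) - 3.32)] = (6.5872 - 2.8704*exp(s))*exp(s)/(0.39*exp(2*s) - 1.79*exp(s) + 3.32)^2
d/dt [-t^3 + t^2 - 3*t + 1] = -3*t^2 + 2*t - 3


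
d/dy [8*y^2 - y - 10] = 16*y - 1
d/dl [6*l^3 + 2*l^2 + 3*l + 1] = 18*l^2 + 4*l + 3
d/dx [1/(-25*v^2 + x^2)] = -2*x/(25*v^2 - x^2)^2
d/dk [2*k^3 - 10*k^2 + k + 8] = 6*k^2 - 20*k + 1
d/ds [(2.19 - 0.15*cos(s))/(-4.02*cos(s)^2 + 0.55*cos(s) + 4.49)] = (0.603*cos(s)^2 - 17.6076*cos(s) + 1.878)*sin(s)/(16.1604*cos(s)^4 - 4.422*cos(s)^3 - 35.7971*cos(s)^2 + 4.939*cos(s) + 20.1601)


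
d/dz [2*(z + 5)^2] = 4*z + 20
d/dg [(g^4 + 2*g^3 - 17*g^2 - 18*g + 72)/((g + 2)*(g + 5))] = (2*g^5 + 23*g^4 + 68*g^3 - 41*g^2 - 484*g - 684)/(g^4 + 14*g^3 + 69*g^2 + 140*g + 100)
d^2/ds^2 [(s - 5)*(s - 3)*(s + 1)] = 6*s - 14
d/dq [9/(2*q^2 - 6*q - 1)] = 18*(3 - 2*q)/(-2*q^2 + 6*q + 1)^2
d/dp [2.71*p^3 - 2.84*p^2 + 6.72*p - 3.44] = 8.13*p^2 - 5.68*p + 6.72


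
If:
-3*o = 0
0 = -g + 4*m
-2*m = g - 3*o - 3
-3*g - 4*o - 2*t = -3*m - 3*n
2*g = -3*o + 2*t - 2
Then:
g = 2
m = 1/2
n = 7/2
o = 0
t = 3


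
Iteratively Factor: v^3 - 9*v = (v + 3)*(v^2 - 3*v) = v*(v + 3)*(v - 3)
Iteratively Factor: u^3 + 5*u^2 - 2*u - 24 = (u - 2)*(u^2 + 7*u + 12) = (u - 2)*(u + 4)*(u + 3)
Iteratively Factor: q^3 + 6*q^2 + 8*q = (q + 2)*(q^2 + 4*q) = (q + 2)*(q + 4)*(q)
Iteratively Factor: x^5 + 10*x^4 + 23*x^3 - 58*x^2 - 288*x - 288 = (x + 2)*(x^4 + 8*x^3 + 7*x^2 - 72*x - 144) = (x + 2)*(x + 3)*(x^3 + 5*x^2 - 8*x - 48) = (x + 2)*(x + 3)*(x + 4)*(x^2 + x - 12) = (x + 2)*(x + 3)*(x + 4)^2*(x - 3)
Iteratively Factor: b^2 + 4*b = (b + 4)*(b)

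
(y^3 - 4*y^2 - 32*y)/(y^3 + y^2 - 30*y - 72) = y*(y - 8)/(y^2 - 3*y - 18)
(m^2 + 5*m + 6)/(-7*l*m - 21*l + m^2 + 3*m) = (-m - 2)/(7*l - m)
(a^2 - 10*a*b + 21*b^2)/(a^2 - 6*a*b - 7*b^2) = (a - 3*b)/(a + b)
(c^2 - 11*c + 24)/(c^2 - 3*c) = (c - 8)/c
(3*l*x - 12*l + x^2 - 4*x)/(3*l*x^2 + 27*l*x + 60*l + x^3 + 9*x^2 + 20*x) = (x - 4)/(x^2 + 9*x + 20)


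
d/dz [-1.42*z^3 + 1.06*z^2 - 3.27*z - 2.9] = -4.26*z^2 + 2.12*z - 3.27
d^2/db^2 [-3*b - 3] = 0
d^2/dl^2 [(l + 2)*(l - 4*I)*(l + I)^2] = 12*l^2 + 12*l*(1 - I) + 14 - 8*I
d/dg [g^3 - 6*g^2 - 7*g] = 3*g^2 - 12*g - 7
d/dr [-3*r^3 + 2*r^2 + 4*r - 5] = -9*r^2 + 4*r + 4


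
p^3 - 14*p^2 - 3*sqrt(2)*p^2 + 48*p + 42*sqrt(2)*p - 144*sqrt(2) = (p - 8)*(p - 6)*(p - 3*sqrt(2))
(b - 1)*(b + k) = b^2 + b*k - b - k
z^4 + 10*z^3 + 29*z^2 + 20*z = z*(z + 1)*(z + 4)*(z + 5)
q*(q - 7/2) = q^2 - 7*q/2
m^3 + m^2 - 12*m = m*(m - 3)*(m + 4)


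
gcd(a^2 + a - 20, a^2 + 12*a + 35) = a + 5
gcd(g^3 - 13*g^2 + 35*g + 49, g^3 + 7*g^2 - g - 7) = g + 1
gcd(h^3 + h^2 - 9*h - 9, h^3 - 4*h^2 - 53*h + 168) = h - 3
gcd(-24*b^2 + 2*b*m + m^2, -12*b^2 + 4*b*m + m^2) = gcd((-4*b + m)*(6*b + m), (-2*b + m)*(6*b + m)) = 6*b + m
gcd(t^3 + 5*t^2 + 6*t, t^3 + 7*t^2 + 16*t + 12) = t^2 + 5*t + 6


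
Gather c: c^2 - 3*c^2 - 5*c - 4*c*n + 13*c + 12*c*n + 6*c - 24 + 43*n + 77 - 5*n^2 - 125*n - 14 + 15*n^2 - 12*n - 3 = -2*c^2 + c*(8*n + 14) + 10*n^2 - 94*n + 36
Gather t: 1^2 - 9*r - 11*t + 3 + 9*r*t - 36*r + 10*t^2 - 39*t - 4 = -45*r + 10*t^2 + t*(9*r - 50)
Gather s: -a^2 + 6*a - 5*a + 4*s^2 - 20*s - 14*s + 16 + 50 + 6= -a^2 + a + 4*s^2 - 34*s + 72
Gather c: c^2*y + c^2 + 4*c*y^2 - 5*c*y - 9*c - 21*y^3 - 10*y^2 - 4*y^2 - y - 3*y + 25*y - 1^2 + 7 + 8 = c^2*(y + 1) + c*(4*y^2 - 5*y - 9) - 21*y^3 - 14*y^2 + 21*y + 14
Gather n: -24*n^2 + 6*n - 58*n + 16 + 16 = -24*n^2 - 52*n + 32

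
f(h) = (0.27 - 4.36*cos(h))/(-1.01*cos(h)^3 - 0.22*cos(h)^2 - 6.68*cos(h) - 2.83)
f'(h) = (0.27 - 4.36*cos(h))*(-3.03*sin(h)*cos(h)^2 - 0.44*sin(h)*cos(h) - 6.68*sin(h))/(-1.01*cos(h)^3 - 0.22*cos(h)^2 - 6.68*cos(h) - 2.83)^2 + 4.36*sin(h)/(-1.01*cos(h)^3 - 0.22*cos(h)^2 - 6.68*cos(h) - 2.83)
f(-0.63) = 0.37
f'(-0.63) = 0.07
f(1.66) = -0.29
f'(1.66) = -2.82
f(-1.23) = 0.23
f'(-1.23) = 0.50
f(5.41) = 0.34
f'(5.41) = 0.16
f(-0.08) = 0.38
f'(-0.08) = 0.00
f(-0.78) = 0.35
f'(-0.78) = 0.12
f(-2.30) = 1.74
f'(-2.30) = 3.73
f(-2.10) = 4.01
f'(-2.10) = 34.50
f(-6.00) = 0.38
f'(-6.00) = -0.02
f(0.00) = 0.38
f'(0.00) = 0.00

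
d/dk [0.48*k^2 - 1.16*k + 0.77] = 0.96*k - 1.16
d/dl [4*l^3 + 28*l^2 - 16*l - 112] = 12*l^2 + 56*l - 16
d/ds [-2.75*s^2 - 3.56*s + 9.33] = -5.5*s - 3.56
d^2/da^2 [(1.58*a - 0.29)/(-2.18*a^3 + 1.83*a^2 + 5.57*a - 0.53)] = (-45.052752*a^5 + 54.357864*a^4 - 67.463956*a^3 + 6.60534600000005*a^2 + 6.530946*a + 9.228348)/(10.360232*a^9 - 26.090676*a^8 - 57.510798*a^7 + 134.753577*a^6 + 134.256435*a^5 - 203.615418*a^4 - 138.557549*a^3 + 47.78745*a^2 - 4.693839*a + 0.148877)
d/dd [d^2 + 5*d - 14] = 2*d + 5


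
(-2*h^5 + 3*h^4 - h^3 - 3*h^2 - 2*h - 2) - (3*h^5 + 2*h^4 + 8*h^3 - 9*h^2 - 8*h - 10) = -5*h^5 + h^4 - 9*h^3 + 6*h^2 + 6*h + 8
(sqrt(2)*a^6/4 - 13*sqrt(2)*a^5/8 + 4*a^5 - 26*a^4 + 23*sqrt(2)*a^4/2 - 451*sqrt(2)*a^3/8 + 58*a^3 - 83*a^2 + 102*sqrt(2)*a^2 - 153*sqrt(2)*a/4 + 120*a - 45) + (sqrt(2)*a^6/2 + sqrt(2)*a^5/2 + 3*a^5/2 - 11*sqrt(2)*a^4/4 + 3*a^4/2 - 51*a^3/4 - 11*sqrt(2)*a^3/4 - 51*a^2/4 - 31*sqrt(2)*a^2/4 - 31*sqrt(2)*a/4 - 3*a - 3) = 3*sqrt(2)*a^6/4 - 9*sqrt(2)*a^5/8 + 11*a^5/2 - 49*a^4/2 + 35*sqrt(2)*a^4/4 - 473*sqrt(2)*a^3/8 + 181*a^3/4 - 383*a^2/4 + 377*sqrt(2)*a^2/4 - 46*sqrt(2)*a + 117*a - 48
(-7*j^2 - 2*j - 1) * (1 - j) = 7*j^3 - 5*j^2 - j - 1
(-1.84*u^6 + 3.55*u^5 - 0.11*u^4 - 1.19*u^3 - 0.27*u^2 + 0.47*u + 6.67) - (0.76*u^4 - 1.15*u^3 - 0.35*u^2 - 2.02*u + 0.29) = -1.84*u^6 + 3.55*u^5 - 0.87*u^4 - 0.04*u^3 + 0.08*u^2 + 2.49*u + 6.38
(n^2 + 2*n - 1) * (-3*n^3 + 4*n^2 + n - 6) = -3*n^5 - 2*n^4 + 12*n^3 - 8*n^2 - 13*n + 6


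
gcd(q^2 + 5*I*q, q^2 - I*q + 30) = q + 5*I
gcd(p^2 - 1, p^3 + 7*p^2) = 1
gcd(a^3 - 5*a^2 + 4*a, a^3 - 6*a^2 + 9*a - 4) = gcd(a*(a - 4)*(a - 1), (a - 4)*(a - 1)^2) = a^2 - 5*a + 4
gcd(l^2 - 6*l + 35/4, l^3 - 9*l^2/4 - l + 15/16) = l - 5/2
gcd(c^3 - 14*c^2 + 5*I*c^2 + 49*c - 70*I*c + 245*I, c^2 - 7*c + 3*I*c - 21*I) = c - 7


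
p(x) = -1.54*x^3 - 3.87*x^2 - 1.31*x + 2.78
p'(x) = -4.62*x^2 - 7.74*x - 1.31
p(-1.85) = 1.71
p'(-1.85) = -2.80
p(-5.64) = 163.35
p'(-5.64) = -104.62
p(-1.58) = 1.26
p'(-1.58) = -0.61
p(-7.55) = 454.84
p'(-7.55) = -206.22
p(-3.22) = 18.29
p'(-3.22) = -24.29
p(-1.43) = 1.24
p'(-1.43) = 0.31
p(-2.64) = 7.60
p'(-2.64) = -13.08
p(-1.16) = 1.50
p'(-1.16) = 1.45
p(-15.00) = 4349.18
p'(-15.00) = -924.71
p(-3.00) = 13.46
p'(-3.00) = -19.67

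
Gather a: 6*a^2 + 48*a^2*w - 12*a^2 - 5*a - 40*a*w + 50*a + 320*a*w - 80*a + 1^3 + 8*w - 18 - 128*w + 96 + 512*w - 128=a^2*(48*w - 6) + a*(280*w - 35) + 392*w - 49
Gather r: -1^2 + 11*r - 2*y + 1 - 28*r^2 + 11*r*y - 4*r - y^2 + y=-28*r^2 + r*(11*y + 7) - y^2 - y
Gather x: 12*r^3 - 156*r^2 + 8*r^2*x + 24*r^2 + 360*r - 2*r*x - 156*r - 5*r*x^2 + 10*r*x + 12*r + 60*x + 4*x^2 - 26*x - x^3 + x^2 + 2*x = 12*r^3 - 132*r^2 + 216*r - x^3 + x^2*(5 - 5*r) + x*(8*r^2 + 8*r + 36)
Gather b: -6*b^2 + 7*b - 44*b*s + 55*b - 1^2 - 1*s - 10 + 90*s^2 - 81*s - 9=-6*b^2 + b*(62 - 44*s) + 90*s^2 - 82*s - 20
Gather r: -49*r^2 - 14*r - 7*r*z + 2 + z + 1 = -49*r^2 + r*(-7*z - 14) + z + 3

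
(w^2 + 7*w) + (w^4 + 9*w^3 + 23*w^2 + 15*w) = w^4 + 9*w^3 + 24*w^2 + 22*w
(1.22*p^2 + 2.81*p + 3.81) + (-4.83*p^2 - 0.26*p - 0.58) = -3.61*p^2 + 2.55*p + 3.23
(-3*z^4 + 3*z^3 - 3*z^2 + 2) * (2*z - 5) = -6*z^5 + 21*z^4 - 21*z^3 + 15*z^2 + 4*z - 10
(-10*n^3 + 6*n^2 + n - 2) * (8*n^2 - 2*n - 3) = -80*n^5 + 68*n^4 + 26*n^3 - 36*n^2 + n + 6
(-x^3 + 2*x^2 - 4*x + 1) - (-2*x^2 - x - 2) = -x^3 + 4*x^2 - 3*x + 3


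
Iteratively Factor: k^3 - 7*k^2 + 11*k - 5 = (k - 1)*(k^2 - 6*k + 5) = (k - 5)*(k - 1)*(k - 1)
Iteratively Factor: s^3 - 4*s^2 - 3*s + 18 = (s + 2)*(s^2 - 6*s + 9) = (s - 3)*(s + 2)*(s - 3)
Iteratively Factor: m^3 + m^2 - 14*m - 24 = (m - 4)*(m^2 + 5*m + 6) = (m - 4)*(m + 3)*(m + 2)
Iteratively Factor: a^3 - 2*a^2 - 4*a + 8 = (a - 2)*(a^2 - 4) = (a - 2)*(a + 2)*(a - 2)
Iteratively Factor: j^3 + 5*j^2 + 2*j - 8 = (j + 4)*(j^2 + j - 2) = (j - 1)*(j + 4)*(j + 2)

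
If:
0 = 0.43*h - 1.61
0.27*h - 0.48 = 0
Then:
No Solution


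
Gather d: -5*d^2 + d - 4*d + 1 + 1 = -5*d^2 - 3*d + 2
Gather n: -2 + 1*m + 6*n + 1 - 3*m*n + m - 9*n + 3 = 2*m + n*(-3*m - 3) + 2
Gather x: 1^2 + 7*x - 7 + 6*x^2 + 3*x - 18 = 6*x^2 + 10*x - 24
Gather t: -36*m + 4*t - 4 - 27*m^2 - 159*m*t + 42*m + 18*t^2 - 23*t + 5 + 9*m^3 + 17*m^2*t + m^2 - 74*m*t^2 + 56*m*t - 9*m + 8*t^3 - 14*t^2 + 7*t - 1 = 9*m^3 - 26*m^2 - 3*m + 8*t^3 + t^2*(4 - 74*m) + t*(17*m^2 - 103*m - 12)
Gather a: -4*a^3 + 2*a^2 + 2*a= -4*a^3 + 2*a^2 + 2*a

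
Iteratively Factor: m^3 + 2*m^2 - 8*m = (m)*(m^2 + 2*m - 8) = m*(m + 4)*(m - 2)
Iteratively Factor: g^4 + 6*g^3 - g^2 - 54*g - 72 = (g + 3)*(g^3 + 3*g^2 - 10*g - 24) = (g + 2)*(g + 3)*(g^2 + g - 12) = (g + 2)*(g + 3)*(g + 4)*(g - 3)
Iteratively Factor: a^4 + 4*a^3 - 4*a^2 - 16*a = (a)*(a^3 + 4*a^2 - 4*a - 16) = a*(a + 4)*(a^2 - 4) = a*(a + 2)*(a + 4)*(a - 2)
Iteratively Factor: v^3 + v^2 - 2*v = (v + 2)*(v^2 - v) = v*(v + 2)*(v - 1)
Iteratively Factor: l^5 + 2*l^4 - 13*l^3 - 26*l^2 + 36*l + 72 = (l - 2)*(l^4 + 4*l^3 - 5*l^2 - 36*l - 36) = (l - 2)*(l + 2)*(l^3 + 2*l^2 - 9*l - 18) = (l - 2)*(l + 2)^2*(l^2 - 9) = (l - 2)*(l + 2)^2*(l + 3)*(l - 3)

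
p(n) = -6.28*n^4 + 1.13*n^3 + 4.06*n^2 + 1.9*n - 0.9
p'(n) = -25.12*n^3 + 3.39*n^2 + 8.12*n + 1.9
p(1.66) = -29.08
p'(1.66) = -90.19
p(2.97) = -418.48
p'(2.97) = -602.18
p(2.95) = -406.56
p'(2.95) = -589.53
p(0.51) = 0.85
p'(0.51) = 3.59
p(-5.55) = -6037.99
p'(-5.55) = 4355.62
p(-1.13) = -9.73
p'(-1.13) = 33.30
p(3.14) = -530.41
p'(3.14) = -716.87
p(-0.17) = -1.12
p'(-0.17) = 0.74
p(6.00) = -7738.14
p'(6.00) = -5253.26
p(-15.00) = -320854.65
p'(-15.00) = 85422.85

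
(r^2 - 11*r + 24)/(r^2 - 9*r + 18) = (r - 8)/(r - 6)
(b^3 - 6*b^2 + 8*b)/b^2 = b - 6 + 8/b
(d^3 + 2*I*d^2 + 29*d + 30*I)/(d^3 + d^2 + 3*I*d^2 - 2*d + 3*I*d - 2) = (d^2 + I*d + 30)/(d^2 + d*(1 + 2*I) + 2*I)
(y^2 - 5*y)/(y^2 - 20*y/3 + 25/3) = 3*y/(3*y - 5)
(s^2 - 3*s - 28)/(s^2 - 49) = (s + 4)/(s + 7)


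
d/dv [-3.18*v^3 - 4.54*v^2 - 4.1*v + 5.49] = -9.54*v^2 - 9.08*v - 4.1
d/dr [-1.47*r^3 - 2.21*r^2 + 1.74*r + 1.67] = -4.41*r^2 - 4.42*r + 1.74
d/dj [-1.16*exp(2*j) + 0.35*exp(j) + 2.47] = (0.35 - 2.32*exp(j))*exp(j)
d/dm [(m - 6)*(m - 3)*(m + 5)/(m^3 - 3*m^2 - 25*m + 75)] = 1/(m^2 - 10*m + 25)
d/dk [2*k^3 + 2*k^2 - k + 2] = 6*k^2 + 4*k - 1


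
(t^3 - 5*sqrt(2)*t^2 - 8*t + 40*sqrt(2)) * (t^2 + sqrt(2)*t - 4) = t^5 - 4*sqrt(2)*t^4 - 22*t^3 + 52*sqrt(2)*t^2 + 112*t - 160*sqrt(2)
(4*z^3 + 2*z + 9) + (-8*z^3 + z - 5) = -4*z^3 + 3*z + 4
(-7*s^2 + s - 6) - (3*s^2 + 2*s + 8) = -10*s^2 - s - 14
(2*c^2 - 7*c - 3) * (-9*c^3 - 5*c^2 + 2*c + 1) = -18*c^5 + 53*c^4 + 66*c^3 + 3*c^2 - 13*c - 3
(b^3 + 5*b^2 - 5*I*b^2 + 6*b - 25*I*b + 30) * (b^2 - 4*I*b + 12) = b^5 + 5*b^4 - 9*I*b^4 - 2*b^3 - 45*I*b^3 - 10*b^2 - 84*I*b^2 + 72*b - 420*I*b + 360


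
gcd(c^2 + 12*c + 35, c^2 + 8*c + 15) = c + 5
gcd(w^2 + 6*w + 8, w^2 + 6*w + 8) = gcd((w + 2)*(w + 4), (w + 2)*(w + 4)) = w^2 + 6*w + 8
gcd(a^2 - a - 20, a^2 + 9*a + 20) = a + 4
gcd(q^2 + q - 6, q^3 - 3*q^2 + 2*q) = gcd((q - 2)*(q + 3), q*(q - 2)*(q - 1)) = q - 2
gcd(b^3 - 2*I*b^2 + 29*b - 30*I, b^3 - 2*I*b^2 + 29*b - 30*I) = b^3 - 2*I*b^2 + 29*b - 30*I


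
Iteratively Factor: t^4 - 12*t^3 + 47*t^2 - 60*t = (t - 5)*(t^3 - 7*t^2 + 12*t) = (t - 5)*(t - 4)*(t^2 - 3*t) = t*(t - 5)*(t - 4)*(t - 3)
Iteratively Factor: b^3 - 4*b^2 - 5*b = (b)*(b^2 - 4*b - 5) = b*(b + 1)*(b - 5)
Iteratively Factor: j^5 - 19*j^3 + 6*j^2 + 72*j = (j - 3)*(j^4 + 3*j^3 - 10*j^2 - 24*j) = (j - 3)^2*(j^3 + 6*j^2 + 8*j) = (j - 3)^2*(j + 4)*(j^2 + 2*j) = j*(j - 3)^2*(j + 4)*(j + 2)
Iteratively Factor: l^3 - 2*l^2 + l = (l)*(l^2 - 2*l + 1) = l*(l - 1)*(l - 1)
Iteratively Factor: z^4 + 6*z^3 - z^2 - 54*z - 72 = (z + 3)*(z^3 + 3*z^2 - 10*z - 24) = (z + 2)*(z + 3)*(z^2 + z - 12) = (z + 2)*(z + 3)*(z + 4)*(z - 3)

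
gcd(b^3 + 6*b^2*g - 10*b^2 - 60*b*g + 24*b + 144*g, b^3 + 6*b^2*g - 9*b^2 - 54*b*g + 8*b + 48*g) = b + 6*g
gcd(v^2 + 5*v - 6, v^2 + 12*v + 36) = v + 6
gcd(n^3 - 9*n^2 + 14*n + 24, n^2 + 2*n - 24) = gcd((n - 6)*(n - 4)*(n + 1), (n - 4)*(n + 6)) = n - 4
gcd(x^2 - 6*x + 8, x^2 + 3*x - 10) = x - 2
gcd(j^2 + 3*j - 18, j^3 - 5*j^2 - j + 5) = 1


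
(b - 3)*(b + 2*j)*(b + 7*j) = b^3 + 9*b^2*j - 3*b^2 + 14*b*j^2 - 27*b*j - 42*j^2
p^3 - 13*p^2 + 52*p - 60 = (p - 6)*(p - 5)*(p - 2)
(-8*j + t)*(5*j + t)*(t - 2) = -40*j^2*t + 80*j^2 - 3*j*t^2 + 6*j*t + t^3 - 2*t^2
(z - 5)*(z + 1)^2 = z^3 - 3*z^2 - 9*z - 5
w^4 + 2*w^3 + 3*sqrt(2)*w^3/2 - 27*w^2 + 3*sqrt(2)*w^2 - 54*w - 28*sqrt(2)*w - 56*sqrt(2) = (w + 2)*(w - 7*sqrt(2)/2)*(w + sqrt(2))*(w + 4*sqrt(2))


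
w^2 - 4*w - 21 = (w - 7)*(w + 3)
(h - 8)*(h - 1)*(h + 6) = h^3 - 3*h^2 - 46*h + 48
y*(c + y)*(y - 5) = c*y^2 - 5*c*y + y^3 - 5*y^2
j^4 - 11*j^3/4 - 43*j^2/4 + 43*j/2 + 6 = (j - 4)*(j - 2)*(j + 1/4)*(j + 3)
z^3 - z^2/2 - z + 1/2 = (z - 1)*(z - 1/2)*(z + 1)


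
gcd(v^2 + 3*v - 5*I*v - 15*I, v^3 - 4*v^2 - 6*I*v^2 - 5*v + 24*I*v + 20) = v - 5*I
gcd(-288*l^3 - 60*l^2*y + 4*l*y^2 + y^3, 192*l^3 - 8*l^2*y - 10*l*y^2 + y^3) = -8*l + y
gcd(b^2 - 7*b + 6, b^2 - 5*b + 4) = b - 1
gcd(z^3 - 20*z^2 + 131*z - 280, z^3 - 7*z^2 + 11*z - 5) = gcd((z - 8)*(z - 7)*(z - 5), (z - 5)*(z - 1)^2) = z - 5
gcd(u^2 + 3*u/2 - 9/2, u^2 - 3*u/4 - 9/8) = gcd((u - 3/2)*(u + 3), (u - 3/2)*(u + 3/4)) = u - 3/2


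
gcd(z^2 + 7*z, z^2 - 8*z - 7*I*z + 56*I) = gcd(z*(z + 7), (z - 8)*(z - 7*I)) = 1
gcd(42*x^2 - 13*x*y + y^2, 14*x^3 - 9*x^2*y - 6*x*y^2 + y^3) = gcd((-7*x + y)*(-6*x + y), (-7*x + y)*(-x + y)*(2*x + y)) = 7*x - y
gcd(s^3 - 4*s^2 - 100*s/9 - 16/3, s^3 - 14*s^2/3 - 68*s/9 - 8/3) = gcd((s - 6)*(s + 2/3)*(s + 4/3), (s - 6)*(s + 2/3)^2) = s^2 - 16*s/3 - 4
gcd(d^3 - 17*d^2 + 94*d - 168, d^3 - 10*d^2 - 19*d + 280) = d - 7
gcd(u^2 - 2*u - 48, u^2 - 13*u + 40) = u - 8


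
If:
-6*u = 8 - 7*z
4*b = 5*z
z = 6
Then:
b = 15/2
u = 17/3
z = 6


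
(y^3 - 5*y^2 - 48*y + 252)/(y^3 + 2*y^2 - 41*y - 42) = (y - 6)/(y + 1)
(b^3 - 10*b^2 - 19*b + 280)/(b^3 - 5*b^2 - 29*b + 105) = (b - 8)/(b - 3)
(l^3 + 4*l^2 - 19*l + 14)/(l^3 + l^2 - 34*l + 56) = (l - 1)/(l - 4)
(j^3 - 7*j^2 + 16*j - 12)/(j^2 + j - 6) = (j^2 - 5*j + 6)/(j + 3)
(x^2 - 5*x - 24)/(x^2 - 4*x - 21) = (x - 8)/(x - 7)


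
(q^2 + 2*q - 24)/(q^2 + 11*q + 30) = (q - 4)/(q + 5)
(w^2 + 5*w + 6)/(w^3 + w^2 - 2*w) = (w + 3)/(w*(w - 1))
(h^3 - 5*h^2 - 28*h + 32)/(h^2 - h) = h - 4 - 32/h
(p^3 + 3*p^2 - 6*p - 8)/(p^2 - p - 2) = p + 4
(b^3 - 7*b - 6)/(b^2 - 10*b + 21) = (b^2 + 3*b + 2)/(b - 7)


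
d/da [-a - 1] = -1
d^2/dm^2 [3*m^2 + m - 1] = 6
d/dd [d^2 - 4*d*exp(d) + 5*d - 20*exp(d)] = -4*d*exp(d) + 2*d - 24*exp(d) + 5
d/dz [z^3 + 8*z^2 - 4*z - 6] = 3*z^2 + 16*z - 4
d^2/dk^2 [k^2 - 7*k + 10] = 2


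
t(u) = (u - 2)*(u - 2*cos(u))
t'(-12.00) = -42.71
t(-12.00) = 191.63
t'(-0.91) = -0.45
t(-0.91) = 6.22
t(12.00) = 103.12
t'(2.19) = 3.85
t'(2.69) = 5.78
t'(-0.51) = -2.31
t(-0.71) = 6.03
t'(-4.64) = -24.38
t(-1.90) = 4.89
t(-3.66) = 10.88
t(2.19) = 0.64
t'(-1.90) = 2.23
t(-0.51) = 5.66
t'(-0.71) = -1.40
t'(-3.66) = -13.19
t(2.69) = 3.10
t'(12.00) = 9.58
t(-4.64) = 29.85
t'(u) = u + (u - 2)*(2*sin(u) + 1) - 2*cos(u)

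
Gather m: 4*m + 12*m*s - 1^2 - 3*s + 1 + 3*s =m*(12*s + 4)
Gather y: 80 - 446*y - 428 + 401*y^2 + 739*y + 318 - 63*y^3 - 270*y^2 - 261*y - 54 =-63*y^3 + 131*y^2 + 32*y - 84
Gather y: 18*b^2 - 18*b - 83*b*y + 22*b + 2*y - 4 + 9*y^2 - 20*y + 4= 18*b^2 + 4*b + 9*y^2 + y*(-83*b - 18)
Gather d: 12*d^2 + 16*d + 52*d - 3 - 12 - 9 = 12*d^2 + 68*d - 24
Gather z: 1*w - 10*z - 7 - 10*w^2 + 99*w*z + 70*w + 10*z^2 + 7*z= -10*w^2 + 71*w + 10*z^2 + z*(99*w - 3) - 7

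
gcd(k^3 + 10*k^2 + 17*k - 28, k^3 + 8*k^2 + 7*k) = k + 7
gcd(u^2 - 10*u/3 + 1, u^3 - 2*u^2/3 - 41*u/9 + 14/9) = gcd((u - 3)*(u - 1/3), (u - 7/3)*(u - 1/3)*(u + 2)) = u - 1/3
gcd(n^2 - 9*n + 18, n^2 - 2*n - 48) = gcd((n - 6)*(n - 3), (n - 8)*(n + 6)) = 1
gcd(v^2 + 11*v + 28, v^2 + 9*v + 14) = v + 7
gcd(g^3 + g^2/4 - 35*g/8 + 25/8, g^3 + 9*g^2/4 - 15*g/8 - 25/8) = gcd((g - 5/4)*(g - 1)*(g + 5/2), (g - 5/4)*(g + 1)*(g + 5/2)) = g^2 + 5*g/4 - 25/8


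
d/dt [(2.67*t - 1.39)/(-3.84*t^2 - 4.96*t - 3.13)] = (10.2528*t^2 - 10.6752*t - 15.2515)/(14.7456*t^4 + 38.0928*t^3 + 48.64*t^2 + 31.0496*t + 9.7969)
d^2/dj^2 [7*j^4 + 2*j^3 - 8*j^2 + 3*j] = 84*j^2 + 12*j - 16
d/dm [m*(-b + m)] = -b + 2*m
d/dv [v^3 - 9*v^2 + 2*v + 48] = 3*v^2 - 18*v + 2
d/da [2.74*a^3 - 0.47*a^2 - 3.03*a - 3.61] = 8.22*a^2 - 0.94*a - 3.03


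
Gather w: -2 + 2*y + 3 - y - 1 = y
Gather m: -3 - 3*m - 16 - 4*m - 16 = -7*m - 35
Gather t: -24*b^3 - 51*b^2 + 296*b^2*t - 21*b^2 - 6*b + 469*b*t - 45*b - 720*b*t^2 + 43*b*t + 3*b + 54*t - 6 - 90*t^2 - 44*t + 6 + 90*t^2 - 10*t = -24*b^3 - 72*b^2 - 720*b*t^2 - 48*b + t*(296*b^2 + 512*b)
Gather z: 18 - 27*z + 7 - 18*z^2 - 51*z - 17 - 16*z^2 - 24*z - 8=-34*z^2 - 102*z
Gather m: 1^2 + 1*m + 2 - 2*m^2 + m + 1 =-2*m^2 + 2*m + 4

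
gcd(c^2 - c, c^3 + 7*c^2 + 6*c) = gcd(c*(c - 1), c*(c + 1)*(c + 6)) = c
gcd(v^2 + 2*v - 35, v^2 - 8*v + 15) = v - 5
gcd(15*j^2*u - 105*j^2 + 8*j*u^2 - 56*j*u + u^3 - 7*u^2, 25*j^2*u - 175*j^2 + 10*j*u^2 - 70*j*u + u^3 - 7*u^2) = 5*j*u - 35*j + u^2 - 7*u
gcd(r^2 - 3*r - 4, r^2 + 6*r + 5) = r + 1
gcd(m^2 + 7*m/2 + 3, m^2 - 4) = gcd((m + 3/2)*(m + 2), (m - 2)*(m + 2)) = m + 2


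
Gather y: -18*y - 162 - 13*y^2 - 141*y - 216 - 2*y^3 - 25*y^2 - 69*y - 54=-2*y^3 - 38*y^2 - 228*y - 432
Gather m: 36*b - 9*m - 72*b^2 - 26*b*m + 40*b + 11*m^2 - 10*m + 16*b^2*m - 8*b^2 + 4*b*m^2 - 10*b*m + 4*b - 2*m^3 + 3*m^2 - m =-80*b^2 + 80*b - 2*m^3 + m^2*(4*b + 14) + m*(16*b^2 - 36*b - 20)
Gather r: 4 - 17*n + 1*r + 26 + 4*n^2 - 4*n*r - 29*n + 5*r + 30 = 4*n^2 - 46*n + r*(6 - 4*n) + 60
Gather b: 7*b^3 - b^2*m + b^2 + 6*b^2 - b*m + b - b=7*b^3 + b^2*(7 - m) - b*m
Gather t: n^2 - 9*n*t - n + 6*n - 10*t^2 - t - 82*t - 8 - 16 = n^2 + 5*n - 10*t^2 + t*(-9*n - 83) - 24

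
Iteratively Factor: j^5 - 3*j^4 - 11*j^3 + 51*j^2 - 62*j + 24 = (j - 1)*(j^4 - 2*j^3 - 13*j^2 + 38*j - 24) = (j - 1)^2*(j^3 - j^2 - 14*j + 24) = (j - 3)*(j - 1)^2*(j^2 + 2*j - 8) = (j - 3)*(j - 2)*(j - 1)^2*(j + 4)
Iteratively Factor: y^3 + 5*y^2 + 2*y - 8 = (y + 2)*(y^2 + 3*y - 4) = (y - 1)*(y + 2)*(y + 4)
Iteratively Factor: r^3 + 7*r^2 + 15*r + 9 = (r + 3)*(r^2 + 4*r + 3) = (r + 1)*(r + 3)*(r + 3)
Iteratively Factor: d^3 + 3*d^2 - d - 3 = (d + 3)*(d^2 - 1) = (d + 1)*(d + 3)*(d - 1)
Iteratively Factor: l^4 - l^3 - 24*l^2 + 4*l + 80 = (l - 5)*(l^3 + 4*l^2 - 4*l - 16) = (l - 5)*(l + 4)*(l^2 - 4) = (l - 5)*(l - 2)*(l + 4)*(l + 2)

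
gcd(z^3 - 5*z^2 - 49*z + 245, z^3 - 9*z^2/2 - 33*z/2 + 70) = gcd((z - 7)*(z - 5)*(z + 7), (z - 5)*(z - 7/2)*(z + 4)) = z - 5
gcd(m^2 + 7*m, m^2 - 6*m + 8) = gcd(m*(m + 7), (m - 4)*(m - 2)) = 1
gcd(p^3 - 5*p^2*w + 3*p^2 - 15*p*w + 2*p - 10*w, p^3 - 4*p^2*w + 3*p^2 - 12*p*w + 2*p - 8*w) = p^2 + 3*p + 2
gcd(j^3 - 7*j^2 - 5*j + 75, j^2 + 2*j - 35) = j - 5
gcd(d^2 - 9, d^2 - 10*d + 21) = d - 3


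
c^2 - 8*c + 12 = (c - 6)*(c - 2)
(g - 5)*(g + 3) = g^2 - 2*g - 15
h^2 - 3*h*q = h*(h - 3*q)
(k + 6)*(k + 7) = k^2 + 13*k + 42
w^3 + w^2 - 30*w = w*(w - 5)*(w + 6)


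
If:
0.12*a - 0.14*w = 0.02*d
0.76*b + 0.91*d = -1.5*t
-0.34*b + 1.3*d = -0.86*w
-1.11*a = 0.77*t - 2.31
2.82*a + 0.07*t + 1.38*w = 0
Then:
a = -0.12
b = -4.72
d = -1.29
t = 3.17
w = 0.08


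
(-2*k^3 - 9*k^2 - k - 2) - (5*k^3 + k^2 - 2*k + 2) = -7*k^3 - 10*k^2 + k - 4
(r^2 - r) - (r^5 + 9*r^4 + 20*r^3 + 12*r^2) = -r^5 - 9*r^4 - 20*r^3 - 11*r^2 - r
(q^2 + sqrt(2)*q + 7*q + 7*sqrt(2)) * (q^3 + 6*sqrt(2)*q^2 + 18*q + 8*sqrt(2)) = q^5 + 7*q^4 + 7*sqrt(2)*q^4 + 30*q^3 + 49*sqrt(2)*q^3 + 26*sqrt(2)*q^2 + 210*q^2 + 16*q + 182*sqrt(2)*q + 112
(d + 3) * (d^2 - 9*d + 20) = d^3 - 6*d^2 - 7*d + 60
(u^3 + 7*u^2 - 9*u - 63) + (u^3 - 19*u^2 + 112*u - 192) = 2*u^3 - 12*u^2 + 103*u - 255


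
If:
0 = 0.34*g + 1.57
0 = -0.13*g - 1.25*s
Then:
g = -4.62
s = 0.48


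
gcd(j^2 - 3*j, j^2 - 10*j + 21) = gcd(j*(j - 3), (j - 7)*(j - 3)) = j - 3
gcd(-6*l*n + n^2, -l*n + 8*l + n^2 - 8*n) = 1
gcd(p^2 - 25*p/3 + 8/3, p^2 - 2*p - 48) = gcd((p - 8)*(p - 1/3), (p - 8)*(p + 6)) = p - 8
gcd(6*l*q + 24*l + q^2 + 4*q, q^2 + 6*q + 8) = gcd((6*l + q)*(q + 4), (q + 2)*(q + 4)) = q + 4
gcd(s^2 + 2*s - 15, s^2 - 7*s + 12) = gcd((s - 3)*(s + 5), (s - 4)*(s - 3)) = s - 3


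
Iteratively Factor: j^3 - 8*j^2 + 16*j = (j - 4)*(j^2 - 4*j) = j*(j - 4)*(j - 4)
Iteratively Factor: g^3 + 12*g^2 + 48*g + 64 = (g + 4)*(g^2 + 8*g + 16) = (g + 4)^2*(g + 4)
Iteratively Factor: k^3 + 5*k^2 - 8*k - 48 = (k + 4)*(k^2 + k - 12) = (k + 4)^2*(k - 3)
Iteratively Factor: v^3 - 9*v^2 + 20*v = (v - 4)*(v^2 - 5*v) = v*(v - 4)*(v - 5)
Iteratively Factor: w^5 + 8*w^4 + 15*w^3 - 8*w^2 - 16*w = (w - 1)*(w^4 + 9*w^3 + 24*w^2 + 16*w) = w*(w - 1)*(w^3 + 9*w^2 + 24*w + 16) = w*(w - 1)*(w + 4)*(w^2 + 5*w + 4) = w*(w - 1)*(w + 4)^2*(w + 1)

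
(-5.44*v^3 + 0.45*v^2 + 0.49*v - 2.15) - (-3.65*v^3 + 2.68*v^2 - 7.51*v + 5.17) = -1.79*v^3 - 2.23*v^2 + 8.0*v - 7.32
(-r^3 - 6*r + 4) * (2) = -2*r^3 - 12*r + 8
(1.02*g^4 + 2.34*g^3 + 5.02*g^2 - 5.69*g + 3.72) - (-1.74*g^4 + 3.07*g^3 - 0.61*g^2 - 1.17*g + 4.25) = 2.76*g^4 - 0.73*g^3 + 5.63*g^2 - 4.52*g - 0.53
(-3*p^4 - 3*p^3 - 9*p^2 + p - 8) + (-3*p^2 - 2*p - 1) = -3*p^4 - 3*p^3 - 12*p^2 - p - 9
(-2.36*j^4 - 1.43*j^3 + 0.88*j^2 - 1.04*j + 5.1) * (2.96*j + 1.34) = -6.9856*j^5 - 7.3952*j^4 + 0.6886*j^3 - 1.8992*j^2 + 13.7024*j + 6.834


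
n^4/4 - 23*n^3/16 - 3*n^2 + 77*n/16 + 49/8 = (n/2 + 1/2)*(n/2 + 1)*(n - 7)*(n - 7/4)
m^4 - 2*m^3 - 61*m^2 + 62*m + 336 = (m - 8)*(m - 3)*(m + 2)*(m + 7)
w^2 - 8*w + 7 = (w - 7)*(w - 1)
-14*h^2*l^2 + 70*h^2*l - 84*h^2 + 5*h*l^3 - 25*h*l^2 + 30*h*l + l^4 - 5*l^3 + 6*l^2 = (-2*h + l)*(7*h + l)*(l - 3)*(l - 2)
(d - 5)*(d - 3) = d^2 - 8*d + 15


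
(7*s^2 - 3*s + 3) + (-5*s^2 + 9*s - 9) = 2*s^2 + 6*s - 6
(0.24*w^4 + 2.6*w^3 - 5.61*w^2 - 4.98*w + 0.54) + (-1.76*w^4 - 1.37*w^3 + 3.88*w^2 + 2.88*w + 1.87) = -1.52*w^4 + 1.23*w^3 - 1.73*w^2 - 2.1*w + 2.41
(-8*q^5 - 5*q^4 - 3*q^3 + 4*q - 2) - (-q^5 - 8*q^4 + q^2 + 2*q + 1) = -7*q^5 + 3*q^4 - 3*q^3 - q^2 + 2*q - 3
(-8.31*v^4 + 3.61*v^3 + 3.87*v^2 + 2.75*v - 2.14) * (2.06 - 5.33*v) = 44.2923*v^5 - 36.3599*v^4 - 13.1905*v^3 - 6.6853*v^2 + 17.0712*v - 4.4084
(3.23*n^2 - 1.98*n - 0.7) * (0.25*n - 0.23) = 0.8075*n^3 - 1.2379*n^2 + 0.2804*n + 0.161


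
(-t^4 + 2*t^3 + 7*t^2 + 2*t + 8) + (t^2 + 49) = -t^4 + 2*t^3 + 8*t^2 + 2*t + 57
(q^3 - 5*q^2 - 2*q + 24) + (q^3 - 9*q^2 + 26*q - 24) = 2*q^3 - 14*q^2 + 24*q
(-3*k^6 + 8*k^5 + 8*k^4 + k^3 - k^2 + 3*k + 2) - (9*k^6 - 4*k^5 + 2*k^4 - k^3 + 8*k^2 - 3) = -12*k^6 + 12*k^5 + 6*k^4 + 2*k^3 - 9*k^2 + 3*k + 5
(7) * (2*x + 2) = 14*x + 14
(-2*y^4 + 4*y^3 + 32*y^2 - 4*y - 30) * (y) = -2*y^5 + 4*y^4 + 32*y^3 - 4*y^2 - 30*y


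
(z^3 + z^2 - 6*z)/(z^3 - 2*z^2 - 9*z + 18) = z/(z - 3)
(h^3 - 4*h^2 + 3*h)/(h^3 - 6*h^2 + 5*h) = (h - 3)/(h - 5)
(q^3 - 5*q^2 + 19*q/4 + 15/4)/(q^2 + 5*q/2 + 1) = (2*q^2 - 11*q + 15)/(2*(q + 2))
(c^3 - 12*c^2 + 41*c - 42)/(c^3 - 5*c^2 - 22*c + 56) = (c - 3)/(c + 4)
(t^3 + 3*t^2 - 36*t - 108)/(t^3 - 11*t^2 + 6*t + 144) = (t + 6)/(t - 8)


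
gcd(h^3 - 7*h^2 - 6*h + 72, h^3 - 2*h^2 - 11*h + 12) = h^2 - h - 12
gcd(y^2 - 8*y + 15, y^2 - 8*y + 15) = y^2 - 8*y + 15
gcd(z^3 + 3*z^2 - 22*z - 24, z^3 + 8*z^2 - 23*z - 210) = z + 6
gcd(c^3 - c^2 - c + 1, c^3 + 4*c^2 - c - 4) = c^2 - 1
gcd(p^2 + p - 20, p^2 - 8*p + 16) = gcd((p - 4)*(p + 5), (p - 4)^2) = p - 4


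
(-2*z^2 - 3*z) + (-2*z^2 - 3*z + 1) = -4*z^2 - 6*z + 1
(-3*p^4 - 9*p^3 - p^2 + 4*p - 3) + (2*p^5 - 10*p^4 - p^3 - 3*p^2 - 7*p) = 2*p^5 - 13*p^4 - 10*p^3 - 4*p^2 - 3*p - 3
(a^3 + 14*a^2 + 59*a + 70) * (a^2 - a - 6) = a^5 + 13*a^4 + 39*a^3 - 73*a^2 - 424*a - 420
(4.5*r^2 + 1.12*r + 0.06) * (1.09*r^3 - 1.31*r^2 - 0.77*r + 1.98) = 4.905*r^5 - 4.6742*r^4 - 4.8668*r^3 + 7.969*r^2 + 2.1714*r + 0.1188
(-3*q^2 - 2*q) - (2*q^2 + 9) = -5*q^2 - 2*q - 9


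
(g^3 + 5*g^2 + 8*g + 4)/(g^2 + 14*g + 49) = (g^3 + 5*g^2 + 8*g + 4)/(g^2 + 14*g + 49)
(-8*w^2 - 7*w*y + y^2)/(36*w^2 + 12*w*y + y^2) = (-8*w^2 - 7*w*y + y^2)/(36*w^2 + 12*w*y + y^2)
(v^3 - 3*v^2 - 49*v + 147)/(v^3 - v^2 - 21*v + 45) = (v^2 - 49)/(v^2 + 2*v - 15)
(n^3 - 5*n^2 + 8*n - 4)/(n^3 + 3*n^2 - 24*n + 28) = (n - 1)/(n + 7)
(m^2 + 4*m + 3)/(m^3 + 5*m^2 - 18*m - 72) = (m + 1)/(m^2 + 2*m - 24)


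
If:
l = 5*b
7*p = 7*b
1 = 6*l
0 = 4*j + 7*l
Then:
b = 1/30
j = -7/24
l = 1/6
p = 1/30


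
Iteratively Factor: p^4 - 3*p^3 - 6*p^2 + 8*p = (p + 2)*(p^3 - 5*p^2 + 4*p) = (p - 4)*(p + 2)*(p^2 - p) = p*(p - 4)*(p + 2)*(p - 1)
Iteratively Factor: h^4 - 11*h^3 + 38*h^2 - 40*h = (h)*(h^3 - 11*h^2 + 38*h - 40) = h*(h - 4)*(h^2 - 7*h + 10) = h*(h - 4)*(h - 2)*(h - 5)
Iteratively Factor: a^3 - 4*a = (a + 2)*(a^2 - 2*a) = (a - 2)*(a + 2)*(a)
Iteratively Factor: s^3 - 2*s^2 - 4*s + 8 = (s + 2)*(s^2 - 4*s + 4) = (s - 2)*(s + 2)*(s - 2)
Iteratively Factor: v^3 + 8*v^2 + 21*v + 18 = (v + 2)*(v^2 + 6*v + 9) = (v + 2)*(v + 3)*(v + 3)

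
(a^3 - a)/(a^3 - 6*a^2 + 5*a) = (a + 1)/(a - 5)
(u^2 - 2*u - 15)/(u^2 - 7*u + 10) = (u + 3)/(u - 2)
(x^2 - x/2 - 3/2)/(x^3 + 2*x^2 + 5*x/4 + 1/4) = 2*(2*x - 3)/(4*x^2 + 4*x + 1)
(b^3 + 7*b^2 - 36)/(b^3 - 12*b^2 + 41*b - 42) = (b^2 + 9*b + 18)/(b^2 - 10*b + 21)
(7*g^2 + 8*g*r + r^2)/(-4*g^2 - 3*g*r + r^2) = (7*g + r)/(-4*g + r)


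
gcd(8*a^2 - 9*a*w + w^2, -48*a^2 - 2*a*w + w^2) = -8*a + w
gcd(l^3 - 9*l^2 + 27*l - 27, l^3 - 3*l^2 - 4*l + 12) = l - 3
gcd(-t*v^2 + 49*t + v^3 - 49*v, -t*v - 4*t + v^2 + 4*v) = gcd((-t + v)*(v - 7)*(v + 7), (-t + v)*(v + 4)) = t - v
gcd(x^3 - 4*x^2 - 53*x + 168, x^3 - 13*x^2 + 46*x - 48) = x^2 - 11*x + 24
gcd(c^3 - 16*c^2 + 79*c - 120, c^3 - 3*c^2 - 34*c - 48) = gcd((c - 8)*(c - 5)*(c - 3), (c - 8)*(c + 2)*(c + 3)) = c - 8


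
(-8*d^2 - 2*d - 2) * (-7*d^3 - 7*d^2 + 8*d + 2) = 56*d^5 + 70*d^4 - 36*d^3 - 18*d^2 - 20*d - 4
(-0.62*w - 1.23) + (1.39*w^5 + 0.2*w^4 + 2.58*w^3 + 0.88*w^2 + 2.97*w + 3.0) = 1.39*w^5 + 0.2*w^4 + 2.58*w^3 + 0.88*w^2 + 2.35*w + 1.77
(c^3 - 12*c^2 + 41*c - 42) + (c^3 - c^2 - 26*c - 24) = 2*c^3 - 13*c^2 + 15*c - 66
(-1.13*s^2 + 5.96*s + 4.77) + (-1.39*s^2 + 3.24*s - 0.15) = -2.52*s^2 + 9.2*s + 4.62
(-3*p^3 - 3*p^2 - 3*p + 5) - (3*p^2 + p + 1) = -3*p^3 - 6*p^2 - 4*p + 4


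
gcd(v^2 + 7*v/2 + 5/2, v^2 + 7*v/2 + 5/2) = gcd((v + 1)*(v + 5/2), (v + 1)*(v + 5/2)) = v^2 + 7*v/2 + 5/2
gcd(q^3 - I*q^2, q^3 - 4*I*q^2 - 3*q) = q^2 - I*q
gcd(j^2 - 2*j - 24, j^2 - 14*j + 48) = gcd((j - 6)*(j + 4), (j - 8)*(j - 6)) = j - 6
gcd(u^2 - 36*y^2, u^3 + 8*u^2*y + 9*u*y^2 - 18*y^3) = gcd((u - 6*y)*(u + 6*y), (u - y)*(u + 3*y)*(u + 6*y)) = u + 6*y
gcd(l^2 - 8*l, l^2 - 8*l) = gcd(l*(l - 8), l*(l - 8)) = l^2 - 8*l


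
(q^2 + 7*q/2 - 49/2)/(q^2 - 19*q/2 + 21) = (q + 7)/(q - 6)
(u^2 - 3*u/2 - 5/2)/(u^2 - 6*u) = (2*u^2 - 3*u - 5)/(2*u*(u - 6))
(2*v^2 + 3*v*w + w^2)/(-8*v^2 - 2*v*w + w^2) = (-v - w)/(4*v - w)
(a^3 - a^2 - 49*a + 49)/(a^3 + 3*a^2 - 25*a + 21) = (a - 7)/(a - 3)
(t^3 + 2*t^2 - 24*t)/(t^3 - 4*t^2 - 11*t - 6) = t*(-t^2 - 2*t + 24)/(-t^3 + 4*t^2 + 11*t + 6)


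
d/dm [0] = 0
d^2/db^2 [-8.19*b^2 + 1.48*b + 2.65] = -16.3800000000000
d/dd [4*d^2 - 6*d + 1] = 8*d - 6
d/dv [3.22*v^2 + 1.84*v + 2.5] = 6.44*v + 1.84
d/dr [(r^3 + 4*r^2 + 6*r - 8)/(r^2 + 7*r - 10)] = (r^4 + 14*r^3 - 8*r^2 - 64*r - 4)/(r^4 + 14*r^3 + 29*r^2 - 140*r + 100)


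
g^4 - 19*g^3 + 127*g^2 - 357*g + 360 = (g - 8)*(g - 5)*(g - 3)^2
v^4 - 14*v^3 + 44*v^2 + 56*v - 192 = (v - 8)*(v - 6)*(v - 2)*(v + 2)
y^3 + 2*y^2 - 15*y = y*(y - 3)*(y + 5)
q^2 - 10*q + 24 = (q - 6)*(q - 4)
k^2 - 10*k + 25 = (k - 5)^2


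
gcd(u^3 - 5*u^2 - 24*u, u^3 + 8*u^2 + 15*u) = u^2 + 3*u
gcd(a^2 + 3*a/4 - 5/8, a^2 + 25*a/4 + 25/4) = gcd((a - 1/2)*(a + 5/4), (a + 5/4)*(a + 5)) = a + 5/4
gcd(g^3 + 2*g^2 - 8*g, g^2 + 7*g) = g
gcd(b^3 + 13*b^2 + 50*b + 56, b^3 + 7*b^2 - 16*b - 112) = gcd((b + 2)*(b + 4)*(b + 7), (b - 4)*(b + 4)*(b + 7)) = b^2 + 11*b + 28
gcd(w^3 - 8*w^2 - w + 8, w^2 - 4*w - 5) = w + 1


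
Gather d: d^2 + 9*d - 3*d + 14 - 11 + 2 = d^2 + 6*d + 5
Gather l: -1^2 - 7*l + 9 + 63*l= 56*l + 8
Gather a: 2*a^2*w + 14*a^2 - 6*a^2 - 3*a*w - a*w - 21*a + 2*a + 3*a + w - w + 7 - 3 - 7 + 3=a^2*(2*w + 8) + a*(-4*w - 16)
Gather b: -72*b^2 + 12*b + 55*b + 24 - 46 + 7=-72*b^2 + 67*b - 15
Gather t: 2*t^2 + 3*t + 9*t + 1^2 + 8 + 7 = 2*t^2 + 12*t + 16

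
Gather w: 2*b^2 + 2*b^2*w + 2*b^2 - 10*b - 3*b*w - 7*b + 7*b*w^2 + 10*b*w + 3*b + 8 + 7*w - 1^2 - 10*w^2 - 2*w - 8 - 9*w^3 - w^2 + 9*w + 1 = 4*b^2 - 14*b - 9*w^3 + w^2*(7*b - 11) + w*(2*b^2 + 7*b + 14)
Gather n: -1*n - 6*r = -n - 6*r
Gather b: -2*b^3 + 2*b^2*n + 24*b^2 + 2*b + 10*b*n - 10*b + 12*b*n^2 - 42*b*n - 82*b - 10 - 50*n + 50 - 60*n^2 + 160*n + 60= -2*b^3 + b^2*(2*n + 24) + b*(12*n^2 - 32*n - 90) - 60*n^2 + 110*n + 100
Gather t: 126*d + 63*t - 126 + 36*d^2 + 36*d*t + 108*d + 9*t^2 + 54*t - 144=36*d^2 + 234*d + 9*t^2 + t*(36*d + 117) - 270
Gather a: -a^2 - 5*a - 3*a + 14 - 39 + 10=-a^2 - 8*a - 15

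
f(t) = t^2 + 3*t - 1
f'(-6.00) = -9.00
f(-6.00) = 17.00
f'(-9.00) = -15.00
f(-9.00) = 53.00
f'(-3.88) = -4.76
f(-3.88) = 2.41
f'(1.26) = 5.52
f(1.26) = 4.37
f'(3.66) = 10.32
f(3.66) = 23.38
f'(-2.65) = -2.30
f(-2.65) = -1.93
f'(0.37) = 3.74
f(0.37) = 0.25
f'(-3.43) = -3.86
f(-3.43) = 0.47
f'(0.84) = 4.68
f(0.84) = 2.23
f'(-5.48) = -7.96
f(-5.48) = 12.59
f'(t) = 2*t + 3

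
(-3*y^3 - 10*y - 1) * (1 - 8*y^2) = 24*y^5 + 77*y^3 + 8*y^2 - 10*y - 1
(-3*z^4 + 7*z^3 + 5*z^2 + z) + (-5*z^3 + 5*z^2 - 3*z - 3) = -3*z^4 + 2*z^3 + 10*z^2 - 2*z - 3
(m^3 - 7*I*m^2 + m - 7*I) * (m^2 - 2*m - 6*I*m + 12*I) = m^5 - 2*m^4 - 13*I*m^4 - 41*m^3 + 26*I*m^3 + 82*m^2 - 13*I*m^2 - 42*m + 26*I*m + 84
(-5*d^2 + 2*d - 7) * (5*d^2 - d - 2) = -25*d^4 + 15*d^3 - 27*d^2 + 3*d + 14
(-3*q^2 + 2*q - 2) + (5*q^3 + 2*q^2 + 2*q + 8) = 5*q^3 - q^2 + 4*q + 6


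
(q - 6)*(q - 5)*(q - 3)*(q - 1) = q^4 - 15*q^3 + 77*q^2 - 153*q + 90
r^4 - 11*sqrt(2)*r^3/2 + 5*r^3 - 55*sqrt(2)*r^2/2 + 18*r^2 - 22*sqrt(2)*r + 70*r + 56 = (r + 1)*(r + 4)*(r - 7*sqrt(2)/2)*(r - 2*sqrt(2))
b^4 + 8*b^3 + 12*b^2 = b^2*(b + 2)*(b + 6)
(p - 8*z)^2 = p^2 - 16*p*z + 64*z^2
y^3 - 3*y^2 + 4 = (y - 2)^2*(y + 1)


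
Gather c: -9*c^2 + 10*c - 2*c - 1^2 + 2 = -9*c^2 + 8*c + 1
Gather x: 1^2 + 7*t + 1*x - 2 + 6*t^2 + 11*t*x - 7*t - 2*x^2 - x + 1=6*t^2 + 11*t*x - 2*x^2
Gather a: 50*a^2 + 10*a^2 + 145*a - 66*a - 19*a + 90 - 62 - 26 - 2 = 60*a^2 + 60*a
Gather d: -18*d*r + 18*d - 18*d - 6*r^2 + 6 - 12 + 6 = -18*d*r - 6*r^2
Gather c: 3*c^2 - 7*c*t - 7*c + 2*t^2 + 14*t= 3*c^2 + c*(-7*t - 7) + 2*t^2 + 14*t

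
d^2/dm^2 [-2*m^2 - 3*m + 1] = -4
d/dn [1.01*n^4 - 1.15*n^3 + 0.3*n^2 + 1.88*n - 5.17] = 4.04*n^3 - 3.45*n^2 + 0.6*n + 1.88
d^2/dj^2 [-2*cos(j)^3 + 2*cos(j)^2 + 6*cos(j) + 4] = -18*sin(j)^2*cos(j) + 8*sin(j)^2 - 4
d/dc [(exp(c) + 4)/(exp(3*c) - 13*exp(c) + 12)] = 2*(2 - exp(c))*exp(c)/(exp(4*c) - 8*exp(3*c) + 22*exp(2*c) - 24*exp(c) + 9)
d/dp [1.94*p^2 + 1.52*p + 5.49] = 3.88*p + 1.52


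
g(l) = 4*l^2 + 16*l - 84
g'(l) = 8*l + 16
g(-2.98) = -96.16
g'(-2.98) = -7.84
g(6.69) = 202.06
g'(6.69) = 69.52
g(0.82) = -68.19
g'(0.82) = 22.56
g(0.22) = -80.29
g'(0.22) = 17.76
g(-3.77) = -87.47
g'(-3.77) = -14.16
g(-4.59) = -73.17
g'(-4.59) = -20.72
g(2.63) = -14.25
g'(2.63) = 37.04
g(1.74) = -44.05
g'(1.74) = 29.92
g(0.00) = -84.00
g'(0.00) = 16.00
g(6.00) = 156.00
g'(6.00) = 64.00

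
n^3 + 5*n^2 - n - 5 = (n - 1)*(n + 1)*(n + 5)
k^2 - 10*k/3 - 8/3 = (k - 4)*(k + 2/3)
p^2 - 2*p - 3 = (p - 3)*(p + 1)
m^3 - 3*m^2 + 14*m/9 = m*(m - 7/3)*(m - 2/3)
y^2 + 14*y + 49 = (y + 7)^2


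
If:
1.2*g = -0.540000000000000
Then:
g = -0.45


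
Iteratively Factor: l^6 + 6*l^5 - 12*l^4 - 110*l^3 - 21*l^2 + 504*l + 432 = (l - 3)*(l^5 + 9*l^4 + 15*l^3 - 65*l^2 - 216*l - 144) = (l - 3)*(l + 1)*(l^4 + 8*l^3 + 7*l^2 - 72*l - 144) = (l - 3)^2*(l + 1)*(l^3 + 11*l^2 + 40*l + 48) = (l - 3)^2*(l + 1)*(l + 4)*(l^2 + 7*l + 12) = (l - 3)^2*(l + 1)*(l + 4)^2*(l + 3)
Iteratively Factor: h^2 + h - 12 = (h - 3)*(h + 4)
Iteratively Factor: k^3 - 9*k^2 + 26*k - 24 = (k - 2)*(k^2 - 7*k + 12) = (k - 4)*(k - 2)*(k - 3)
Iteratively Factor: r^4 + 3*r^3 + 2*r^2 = (r)*(r^3 + 3*r^2 + 2*r) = r*(r + 2)*(r^2 + r) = r^2*(r + 2)*(r + 1)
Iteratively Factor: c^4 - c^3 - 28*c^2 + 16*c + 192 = (c - 4)*(c^3 + 3*c^2 - 16*c - 48) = (c - 4)^2*(c^2 + 7*c + 12) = (c - 4)^2*(c + 4)*(c + 3)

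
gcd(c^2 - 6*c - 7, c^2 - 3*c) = 1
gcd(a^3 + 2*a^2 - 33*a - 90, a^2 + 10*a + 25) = a + 5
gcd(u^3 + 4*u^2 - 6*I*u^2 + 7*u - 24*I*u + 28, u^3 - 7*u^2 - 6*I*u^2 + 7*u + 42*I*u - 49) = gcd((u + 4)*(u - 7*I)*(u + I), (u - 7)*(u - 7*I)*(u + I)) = u^2 - 6*I*u + 7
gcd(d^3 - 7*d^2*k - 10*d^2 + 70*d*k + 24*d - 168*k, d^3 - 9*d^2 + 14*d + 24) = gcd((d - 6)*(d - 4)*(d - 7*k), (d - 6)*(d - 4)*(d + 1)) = d^2 - 10*d + 24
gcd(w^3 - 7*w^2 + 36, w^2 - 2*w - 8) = w + 2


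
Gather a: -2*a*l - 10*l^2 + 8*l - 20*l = -2*a*l - 10*l^2 - 12*l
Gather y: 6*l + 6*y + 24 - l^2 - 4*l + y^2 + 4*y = -l^2 + 2*l + y^2 + 10*y + 24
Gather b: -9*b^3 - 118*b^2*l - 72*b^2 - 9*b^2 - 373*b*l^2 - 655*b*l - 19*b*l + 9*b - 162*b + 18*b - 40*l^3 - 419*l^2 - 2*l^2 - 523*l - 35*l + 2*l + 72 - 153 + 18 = -9*b^3 + b^2*(-118*l - 81) + b*(-373*l^2 - 674*l - 135) - 40*l^3 - 421*l^2 - 556*l - 63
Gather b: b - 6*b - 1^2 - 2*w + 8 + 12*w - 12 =-5*b + 10*w - 5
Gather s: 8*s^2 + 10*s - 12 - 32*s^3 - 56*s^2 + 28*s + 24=-32*s^3 - 48*s^2 + 38*s + 12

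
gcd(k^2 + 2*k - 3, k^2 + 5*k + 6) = k + 3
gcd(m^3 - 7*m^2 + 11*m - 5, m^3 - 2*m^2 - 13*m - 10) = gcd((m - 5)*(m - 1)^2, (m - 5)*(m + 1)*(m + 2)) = m - 5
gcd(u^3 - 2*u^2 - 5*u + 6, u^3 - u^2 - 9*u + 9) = u^2 - 4*u + 3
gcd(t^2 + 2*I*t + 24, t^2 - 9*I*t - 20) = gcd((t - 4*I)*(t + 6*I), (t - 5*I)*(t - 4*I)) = t - 4*I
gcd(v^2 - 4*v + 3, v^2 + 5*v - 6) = v - 1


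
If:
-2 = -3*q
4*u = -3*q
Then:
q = 2/3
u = -1/2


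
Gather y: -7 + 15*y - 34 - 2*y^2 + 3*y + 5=-2*y^2 + 18*y - 36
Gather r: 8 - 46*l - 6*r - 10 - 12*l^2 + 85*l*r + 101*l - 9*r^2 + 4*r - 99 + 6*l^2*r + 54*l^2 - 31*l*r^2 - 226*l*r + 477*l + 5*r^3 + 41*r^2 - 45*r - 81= 42*l^2 + 532*l + 5*r^3 + r^2*(32 - 31*l) + r*(6*l^2 - 141*l - 47) - 182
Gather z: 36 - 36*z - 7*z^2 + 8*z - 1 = -7*z^2 - 28*z + 35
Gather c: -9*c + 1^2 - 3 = -9*c - 2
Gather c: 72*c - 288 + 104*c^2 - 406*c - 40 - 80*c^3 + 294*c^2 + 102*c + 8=-80*c^3 + 398*c^2 - 232*c - 320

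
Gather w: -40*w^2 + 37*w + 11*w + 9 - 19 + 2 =-40*w^2 + 48*w - 8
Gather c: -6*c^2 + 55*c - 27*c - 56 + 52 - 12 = -6*c^2 + 28*c - 16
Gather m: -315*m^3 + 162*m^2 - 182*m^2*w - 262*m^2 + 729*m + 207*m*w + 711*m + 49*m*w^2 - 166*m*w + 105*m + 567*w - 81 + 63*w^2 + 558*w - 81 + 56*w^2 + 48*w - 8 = -315*m^3 + m^2*(-182*w - 100) + m*(49*w^2 + 41*w + 1545) + 119*w^2 + 1173*w - 170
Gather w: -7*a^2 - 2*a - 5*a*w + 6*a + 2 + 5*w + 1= -7*a^2 + 4*a + w*(5 - 5*a) + 3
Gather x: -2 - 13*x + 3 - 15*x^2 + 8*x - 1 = -15*x^2 - 5*x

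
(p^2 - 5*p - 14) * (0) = 0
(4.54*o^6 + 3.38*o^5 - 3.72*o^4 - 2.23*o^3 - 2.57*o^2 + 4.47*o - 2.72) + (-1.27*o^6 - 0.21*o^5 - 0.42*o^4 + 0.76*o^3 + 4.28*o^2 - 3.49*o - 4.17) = 3.27*o^6 + 3.17*o^5 - 4.14*o^4 - 1.47*o^3 + 1.71*o^2 + 0.98*o - 6.89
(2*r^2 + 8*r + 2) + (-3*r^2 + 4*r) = -r^2 + 12*r + 2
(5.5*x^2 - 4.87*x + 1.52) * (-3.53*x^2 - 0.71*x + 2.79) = -19.415*x^4 + 13.2861*x^3 + 13.4371*x^2 - 14.6665*x + 4.2408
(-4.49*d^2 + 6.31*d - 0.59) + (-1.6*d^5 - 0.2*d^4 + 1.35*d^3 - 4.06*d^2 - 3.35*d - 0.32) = -1.6*d^5 - 0.2*d^4 + 1.35*d^3 - 8.55*d^2 + 2.96*d - 0.91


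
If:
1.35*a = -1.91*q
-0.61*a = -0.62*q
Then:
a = 0.00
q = 0.00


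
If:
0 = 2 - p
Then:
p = 2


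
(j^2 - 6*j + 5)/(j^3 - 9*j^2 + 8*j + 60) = (j - 1)/(j^2 - 4*j - 12)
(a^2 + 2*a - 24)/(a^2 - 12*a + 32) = (a + 6)/(a - 8)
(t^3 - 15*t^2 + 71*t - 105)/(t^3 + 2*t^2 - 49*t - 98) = (t^2 - 8*t + 15)/(t^2 + 9*t + 14)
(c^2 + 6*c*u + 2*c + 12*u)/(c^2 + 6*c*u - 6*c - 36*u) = (c + 2)/(c - 6)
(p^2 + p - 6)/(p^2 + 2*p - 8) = (p + 3)/(p + 4)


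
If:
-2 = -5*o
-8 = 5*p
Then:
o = 2/5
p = -8/5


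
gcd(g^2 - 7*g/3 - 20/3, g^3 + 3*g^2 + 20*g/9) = g + 5/3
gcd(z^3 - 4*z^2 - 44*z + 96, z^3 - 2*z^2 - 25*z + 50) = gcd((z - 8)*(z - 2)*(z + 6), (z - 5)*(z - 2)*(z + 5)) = z - 2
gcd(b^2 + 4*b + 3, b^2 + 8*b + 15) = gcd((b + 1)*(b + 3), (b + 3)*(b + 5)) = b + 3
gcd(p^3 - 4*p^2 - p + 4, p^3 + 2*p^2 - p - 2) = p^2 - 1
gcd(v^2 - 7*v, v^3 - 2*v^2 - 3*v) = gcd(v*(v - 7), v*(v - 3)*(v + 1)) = v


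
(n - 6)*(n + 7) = n^2 + n - 42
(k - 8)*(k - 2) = k^2 - 10*k + 16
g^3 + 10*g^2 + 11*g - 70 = (g - 2)*(g + 5)*(g + 7)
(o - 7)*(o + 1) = o^2 - 6*o - 7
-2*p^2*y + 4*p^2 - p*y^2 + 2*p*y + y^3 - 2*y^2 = (-2*p + y)*(p + y)*(y - 2)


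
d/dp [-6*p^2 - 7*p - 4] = -12*p - 7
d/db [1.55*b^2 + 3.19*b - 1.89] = 3.1*b + 3.19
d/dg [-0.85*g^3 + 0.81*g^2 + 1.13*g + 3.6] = -2.55*g^2 + 1.62*g + 1.13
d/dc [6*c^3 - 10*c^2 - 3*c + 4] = 18*c^2 - 20*c - 3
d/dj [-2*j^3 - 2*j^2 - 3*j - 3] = -6*j^2 - 4*j - 3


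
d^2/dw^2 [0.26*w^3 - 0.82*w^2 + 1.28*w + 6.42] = 1.56*w - 1.64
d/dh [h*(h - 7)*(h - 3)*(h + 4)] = 4*h^3 - 18*h^2 - 38*h + 84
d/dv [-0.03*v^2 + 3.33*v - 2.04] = 3.33 - 0.06*v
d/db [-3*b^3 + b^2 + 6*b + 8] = -9*b^2 + 2*b + 6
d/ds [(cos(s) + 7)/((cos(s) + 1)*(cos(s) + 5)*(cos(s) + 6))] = (339*cos(s) + 33*cos(2*s) + cos(3*s) + 547)*sin(s)/(2*(cos(s) + 1)^2*(cos(s) + 5)^2*(cos(s) + 6)^2)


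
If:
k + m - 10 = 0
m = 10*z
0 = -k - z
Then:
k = -10/9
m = 100/9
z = 10/9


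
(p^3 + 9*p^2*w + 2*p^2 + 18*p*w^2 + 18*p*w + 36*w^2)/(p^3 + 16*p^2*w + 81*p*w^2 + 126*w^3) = (p + 2)/(p + 7*w)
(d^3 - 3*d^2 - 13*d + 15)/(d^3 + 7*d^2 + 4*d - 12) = (d^2 - 2*d - 15)/(d^2 + 8*d + 12)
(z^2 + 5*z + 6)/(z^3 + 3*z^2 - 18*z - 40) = (z + 3)/(z^2 + z - 20)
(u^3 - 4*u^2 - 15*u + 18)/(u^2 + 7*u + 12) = (u^2 - 7*u + 6)/(u + 4)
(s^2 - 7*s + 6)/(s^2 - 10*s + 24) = (s - 1)/(s - 4)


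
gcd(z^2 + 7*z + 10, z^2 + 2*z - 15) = z + 5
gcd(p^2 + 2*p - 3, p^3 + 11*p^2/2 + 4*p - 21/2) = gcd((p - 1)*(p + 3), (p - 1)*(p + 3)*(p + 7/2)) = p^2 + 2*p - 3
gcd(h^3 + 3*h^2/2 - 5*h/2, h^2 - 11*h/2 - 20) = h + 5/2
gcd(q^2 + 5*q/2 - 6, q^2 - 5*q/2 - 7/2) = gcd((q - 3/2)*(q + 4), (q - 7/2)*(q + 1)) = 1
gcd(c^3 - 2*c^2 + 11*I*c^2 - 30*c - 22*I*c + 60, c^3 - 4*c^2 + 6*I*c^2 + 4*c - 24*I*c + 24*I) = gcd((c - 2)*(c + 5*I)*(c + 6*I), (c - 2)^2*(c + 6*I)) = c^2 + c*(-2 + 6*I) - 12*I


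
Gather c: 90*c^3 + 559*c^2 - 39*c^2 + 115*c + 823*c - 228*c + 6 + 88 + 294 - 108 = 90*c^3 + 520*c^2 + 710*c + 280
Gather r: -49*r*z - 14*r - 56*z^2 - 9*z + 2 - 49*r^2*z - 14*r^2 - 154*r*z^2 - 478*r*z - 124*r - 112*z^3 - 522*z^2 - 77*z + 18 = r^2*(-49*z - 14) + r*(-154*z^2 - 527*z - 138) - 112*z^3 - 578*z^2 - 86*z + 20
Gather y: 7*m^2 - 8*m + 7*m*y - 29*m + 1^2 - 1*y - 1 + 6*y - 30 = 7*m^2 - 37*m + y*(7*m + 5) - 30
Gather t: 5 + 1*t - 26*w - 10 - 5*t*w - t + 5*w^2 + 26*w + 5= -5*t*w + 5*w^2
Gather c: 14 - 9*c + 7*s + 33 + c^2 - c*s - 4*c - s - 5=c^2 + c*(-s - 13) + 6*s + 42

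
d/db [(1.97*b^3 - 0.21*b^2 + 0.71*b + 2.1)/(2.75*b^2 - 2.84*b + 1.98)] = (5.4175*b^4 - 11.1896*b^3 + 10.3457*b^2 - 12.3816*b + 7.3698)/(7.5625*b^4 - 15.62*b^3 + 18.9556*b^2 - 11.2464*b + 3.9204)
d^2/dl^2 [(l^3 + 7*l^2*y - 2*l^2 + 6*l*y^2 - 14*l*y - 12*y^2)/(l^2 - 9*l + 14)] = 2*(6*y^2 + 49*y + 49)/(l^3 - 21*l^2 + 147*l - 343)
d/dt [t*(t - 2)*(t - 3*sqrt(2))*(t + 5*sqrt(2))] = 4*t^3 - 6*t^2 + 6*sqrt(2)*t^2 - 60*t - 8*sqrt(2)*t + 60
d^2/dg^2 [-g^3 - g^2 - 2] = -6*g - 2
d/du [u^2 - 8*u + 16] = 2*u - 8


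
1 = 1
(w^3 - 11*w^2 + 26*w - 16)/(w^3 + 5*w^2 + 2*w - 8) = (w^2 - 10*w + 16)/(w^2 + 6*w + 8)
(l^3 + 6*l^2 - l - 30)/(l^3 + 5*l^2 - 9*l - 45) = (l - 2)/(l - 3)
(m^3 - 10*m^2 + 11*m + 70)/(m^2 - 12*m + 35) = m + 2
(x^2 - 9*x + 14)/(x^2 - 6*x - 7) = (x - 2)/(x + 1)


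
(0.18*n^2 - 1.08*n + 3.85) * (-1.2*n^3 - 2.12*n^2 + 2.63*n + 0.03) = -0.216*n^5 + 0.9144*n^4 - 1.857*n^3 - 10.997*n^2 + 10.0931*n + 0.1155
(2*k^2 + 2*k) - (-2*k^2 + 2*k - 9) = 4*k^2 + 9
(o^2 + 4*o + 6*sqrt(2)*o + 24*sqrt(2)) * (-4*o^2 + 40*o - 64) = -4*o^4 - 24*sqrt(2)*o^3 + 24*o^3 + 96*o^2 + 144*sqrt(2)*o^2 - 256*o + 576*sqrt(2)*o - 1536*sqrt(2)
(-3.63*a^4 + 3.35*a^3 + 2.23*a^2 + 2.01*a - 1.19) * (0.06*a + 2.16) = -0.2178*a^5 - 7.6398*a^4 + 7.3698*a^3 + 4.9374*a^2 + 4.2702*a - 2.5704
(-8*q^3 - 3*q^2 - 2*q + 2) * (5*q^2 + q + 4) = -40*q^5 - 23*q^4 - 45*q^3 - 4*q^2 - 6*q + 8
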